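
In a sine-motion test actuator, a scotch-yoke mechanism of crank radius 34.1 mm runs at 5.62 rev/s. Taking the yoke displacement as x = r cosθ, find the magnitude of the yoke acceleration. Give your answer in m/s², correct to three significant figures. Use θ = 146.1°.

35.3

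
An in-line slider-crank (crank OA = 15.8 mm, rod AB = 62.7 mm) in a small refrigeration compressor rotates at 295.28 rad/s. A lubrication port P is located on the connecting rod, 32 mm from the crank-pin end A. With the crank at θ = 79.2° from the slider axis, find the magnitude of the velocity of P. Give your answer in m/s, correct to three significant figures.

ω = 295.3 rad/s.  Crank-pin speed |V_A| = rω = 4.6654 m/s, perpendicular to OA.
Rod angle: sinφ = −(r/L) sinθ ⇒ φ = -14.331°; ω_rod = −rω cosθ/√(L²−r²sin²θ) = -14.391 rad/s.
V_P = V_A + ω_rod × AP, with AP = 0.032 m along the rod.
Components: V_Px = −rω sinθ − a·ω_rod·sinφ = -4.6968 m/s;  V_Py = rω cosθ + a·ω_rod·cosφ = +0.42804 m/s.
|V_P| = √(V_Px² + V_Py²) = 4.7162 m/s.

4.72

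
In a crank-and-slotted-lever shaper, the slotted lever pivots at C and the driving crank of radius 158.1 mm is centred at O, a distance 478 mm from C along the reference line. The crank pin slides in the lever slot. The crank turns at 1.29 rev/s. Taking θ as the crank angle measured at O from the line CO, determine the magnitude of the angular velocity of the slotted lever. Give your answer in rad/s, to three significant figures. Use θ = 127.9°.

ω = 8.105 rad/s (from 1.29 rev/s).
Crank pin A relative to C: A = (d + r cosθ, r sinθ); lever angle φ = atan2(r sinθ, d + r cosθ).
Differentiating tanφ: φ̇ = rω(d cosθ + r)/(d² + r² + 2dr cosθ).
d² + r² + 2dr cosθ = |CA|² = 0.160634 m²;  d cosθ + r = -0.13553 m.
|ω_lever| = |0.1581·8.105·-0.13553| / 0.160634 = 1.0812 rad/s.

1.08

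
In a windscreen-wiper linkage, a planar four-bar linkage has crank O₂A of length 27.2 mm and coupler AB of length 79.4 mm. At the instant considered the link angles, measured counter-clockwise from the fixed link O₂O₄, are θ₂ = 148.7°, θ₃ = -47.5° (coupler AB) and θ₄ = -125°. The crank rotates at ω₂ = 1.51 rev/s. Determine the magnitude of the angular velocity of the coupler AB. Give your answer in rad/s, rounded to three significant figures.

3.32

ω₂ = 9.488 rad/s (from 1.51 rev/s).
Differentiating the loop-closure r₂e^{iθ₂}+r₃e^{iθ₃}=r₁+r₄e^{iθ₄} gives r₂ω₂e^{iθ₂}+r₃ω₃e^{iθ₃}=r₄ω₄e^{iθ₄}.
Eliminating the other unknown: ω₃ = r₂ω₂ sin(θ₄−θ₂) / [r₃ sin(θ₃−θ₄)].
Numerator sine = +0.99792; denominator sine = +0.97630.
Result = 0.0272·9.488·(+0.99792) / (0.0794·(+0.97630)) = +3.3221 rad/s; magnitude 3.3221 rad/s.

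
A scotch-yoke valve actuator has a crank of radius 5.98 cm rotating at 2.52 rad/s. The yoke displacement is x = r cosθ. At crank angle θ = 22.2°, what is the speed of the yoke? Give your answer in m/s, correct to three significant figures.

ω = 2.52 rad/s
x = r cosθ ⇒ ẋ = −rω sinθ.
|v| = rω|sinθ| = 0.0598·2.52·|sin 22.2°| = 0.056939 m/s.

0.0569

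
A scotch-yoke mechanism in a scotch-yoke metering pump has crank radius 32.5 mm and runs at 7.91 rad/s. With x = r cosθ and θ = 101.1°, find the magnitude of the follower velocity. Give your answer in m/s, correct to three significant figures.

0.252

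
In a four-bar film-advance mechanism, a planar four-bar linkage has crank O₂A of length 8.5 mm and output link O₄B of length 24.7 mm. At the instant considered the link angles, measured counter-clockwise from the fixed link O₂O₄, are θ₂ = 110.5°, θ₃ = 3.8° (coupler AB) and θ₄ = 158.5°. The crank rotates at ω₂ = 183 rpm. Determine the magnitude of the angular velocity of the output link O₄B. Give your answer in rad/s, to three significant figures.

14.8

ω₂ = 19.16 rad/s (from 183 rpm).
Differentiating the loop-closure r₂e^{iθ₂}+r₃e^{iθ₃}=r₁+r₄e^{iθ₄} gives r₂ω₂e^{iθ₂}+r₃ω₃e^{iθ₃}=r₄ω₄e^{iθ₄}.
Eliminating the other unknown: ω₄ = r₂ω₂ sin(θ₂−θ₃) / [r₄ sin(θ₄−θ₃)].
Numerator sine = +0.95782; denominator sine = +0.42736.
Result = 0.0085·19.16·(+0.95782) / (0.0247·(+0.42736)) = +14.781 rad/s; magnitude 14.781 rad/s.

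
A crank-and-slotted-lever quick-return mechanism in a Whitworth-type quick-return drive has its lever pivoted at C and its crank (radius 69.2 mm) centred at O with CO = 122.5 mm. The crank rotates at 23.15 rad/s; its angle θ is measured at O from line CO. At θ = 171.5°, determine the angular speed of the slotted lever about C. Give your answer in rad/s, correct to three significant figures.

27.5

ω = 23.15 rad/s
Crank pin A relative to C: A = (d + r cosθ, r sinθ); lever angle φ = atan2(r sinθ, d + r cosθ).
Differentiating tanφ: φ̇ = rω(d cosθ + r)/(d² + r² + 2dr cosθ).
d² + r² + 2dr cosθ = |CA|² = 0.00302712 m²;  d cosθ + r = -0.051954 m.
|ω_lever| = |0.0692·23.15·-0.051954| / 0.00302712 = 27.495 rad/s.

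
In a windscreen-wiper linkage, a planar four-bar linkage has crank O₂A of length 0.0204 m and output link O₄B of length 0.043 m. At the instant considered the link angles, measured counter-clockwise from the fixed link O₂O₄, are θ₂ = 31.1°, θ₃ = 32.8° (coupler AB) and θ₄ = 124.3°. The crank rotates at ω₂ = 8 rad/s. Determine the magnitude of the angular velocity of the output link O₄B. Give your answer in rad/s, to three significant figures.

ω₂ = 8 rad/s
Differentiating the loop-closure r₂e^{iθ₂}+r₃e^{iθ₃}=r₁+r₄e^{iθ₄} gives r₂ω₂e^{iθ₂}+r₃ω₃e^{iθ₃}=r₄ω₄e^{iθ₄}.
Eliminating the other unknown: ω₄ = r₂ω₂ sin(θ₂−θ₃) / [r₄ sin(θ₄−θ₃)].
Numerator sine = -0.02967; denominator sine = +0.99966.
Result = 0.0204·8·(-0.02967) / (0.043·(+0.99966)) = -0.11263 rad/s; magnitude 0.11263 rad/s.

0.113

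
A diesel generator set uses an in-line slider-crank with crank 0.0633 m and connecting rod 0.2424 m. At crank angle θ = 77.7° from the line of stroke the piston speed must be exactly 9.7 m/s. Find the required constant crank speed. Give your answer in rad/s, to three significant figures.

For an in-line slider-crank, |v_piston| = rω|sinθ|·[1 + r cosθ/√(L² − r² sin²θ)].
With r = 0.0633 m, L = 0.2424 m, θ = 77.7°: the bracketed kinematic factor |dx/dθ| = 0.065405 m.
ω = v/|dx/dθ| = 9.7/0.065405 = 148.31 rad/s.

148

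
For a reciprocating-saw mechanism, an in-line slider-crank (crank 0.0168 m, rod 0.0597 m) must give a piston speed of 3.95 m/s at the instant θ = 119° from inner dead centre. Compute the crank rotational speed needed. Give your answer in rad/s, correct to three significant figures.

313

For an in-line slider-crank, |v_piston| = rω|sinθ|·[1 + r cosθ/√(L² − r² sin²θ)].
With r = 0.0168 m, L = 0.0597 m, θ = 119°: the bracketed kinematic factor |dx/dθ| = 0.012625 m.
ω = v/|dx/dθ| = 3.95/0.012625 = 312.86 rad/s.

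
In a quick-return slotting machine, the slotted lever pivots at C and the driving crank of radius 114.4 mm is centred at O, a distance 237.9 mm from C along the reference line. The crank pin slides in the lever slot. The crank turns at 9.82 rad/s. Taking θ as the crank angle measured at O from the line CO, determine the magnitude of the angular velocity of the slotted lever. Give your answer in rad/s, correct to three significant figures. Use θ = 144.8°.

3.57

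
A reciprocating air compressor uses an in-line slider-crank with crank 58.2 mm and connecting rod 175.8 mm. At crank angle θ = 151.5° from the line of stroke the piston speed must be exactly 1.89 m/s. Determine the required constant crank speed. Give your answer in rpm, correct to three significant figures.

For an in-line slider-crank, |v_piston| = rω|sinθ|·[1 + r cosθ/√(L² − r² sin²θ)].
With r = 0.0582 m, L = 0.1758 m, θ = 151.5°: the bracketed kinematic factor |dx/dθ| = 0.019588 m.
ω = v/|dx/dθ| = 1.89/0.019588 = 96.486 rad/s.
N = 60ω/(2π) = 921.37 rpm.

921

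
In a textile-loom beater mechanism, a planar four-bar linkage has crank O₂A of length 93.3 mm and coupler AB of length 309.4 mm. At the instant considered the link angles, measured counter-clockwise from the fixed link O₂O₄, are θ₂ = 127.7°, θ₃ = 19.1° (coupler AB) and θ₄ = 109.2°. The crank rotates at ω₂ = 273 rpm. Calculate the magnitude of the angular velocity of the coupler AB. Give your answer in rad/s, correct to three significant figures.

2.74

ω₂ = 28.59 rad/s (from 273 rpm).
Differentiating the loop-closure r₂e^{iθ₂}+r₃e^{iθ₃}=r₁+r₄e^{iθ₄} gives r₂ω₂e^{iθ₂}+r₃ω₃e^{iθ₃}=r₄ω₄e^{iθ₄}.
Eliminating the other unknown: ω₃ = r₂ω₂ sin(θ₄−θ₂) / [r₃ sin(θ₃−θ₄)].
Numerator sine = -0.31730; denominator sine = -1.00000.
Result = 0.0933·28.59·(-0.31730) / (0.3094·(-1.00000)) = +2.7355 rad/s; magnitude 2.7355 rad/s.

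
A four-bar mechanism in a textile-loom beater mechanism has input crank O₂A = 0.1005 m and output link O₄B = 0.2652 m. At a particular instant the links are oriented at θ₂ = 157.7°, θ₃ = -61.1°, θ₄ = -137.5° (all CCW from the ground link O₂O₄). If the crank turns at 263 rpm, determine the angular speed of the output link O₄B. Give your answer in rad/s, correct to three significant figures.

ω₂ = 27.54 rad/s (from 263 rpm).
Differentiating the loop-closure r₂e^{iθ₂}+r₃e^{iθ₃}=r₁+r₄e^{iθ₄} gives r₂ω₂e^{iθ₂}+r₃ω₃e^{iθ₃}=r₄ω₄e^{iθ₄}.
Eliminating the other unknown: ω₄ = r₂ω₂ sin(θ₂−θ₃) / [r₄ sin(θ₄−θ₃)].
Numerator sine = -0.62660; denominator sine = -0.97196.
Result = 0.1005·27.54·(-0.62660) / (0.2652·(-0.97196)) = +6.7285 rad/s; magnitude 6.7285 rad/s.

6.73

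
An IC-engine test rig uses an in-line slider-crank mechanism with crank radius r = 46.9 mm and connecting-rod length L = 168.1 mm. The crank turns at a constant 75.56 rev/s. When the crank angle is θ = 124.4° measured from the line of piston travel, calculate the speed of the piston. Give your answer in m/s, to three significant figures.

15.4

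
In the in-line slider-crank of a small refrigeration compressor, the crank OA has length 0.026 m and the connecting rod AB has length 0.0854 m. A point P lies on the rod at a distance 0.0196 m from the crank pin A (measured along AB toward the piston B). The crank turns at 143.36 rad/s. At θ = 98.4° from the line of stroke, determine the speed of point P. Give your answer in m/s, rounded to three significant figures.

ω = 143.4 rad/s.  Crank-pin speed |V_A| = rω = 3.7274 m/s, perpendicular to OA.
Rod angle: sinφ = −(r/L) sinθ ⇒ φ = -17.529°; ω_rod = −rω cosθ/√(L²−r²sin²θ) = +6.6864 rad/s.
V_P = V_A + ω_rod × AP, with AP = 0.0196 m along the rod.
Components: V_Px = −rω sinθ − a·ω_rod·sinφ = -3.6479 m/s;  V_Py = rω cosθ + a·ω_rod·cosφ = -0.41954 m/s.
|V_P| = √(V_Px² + V_Py²) = 3.6719 m/s.

3.67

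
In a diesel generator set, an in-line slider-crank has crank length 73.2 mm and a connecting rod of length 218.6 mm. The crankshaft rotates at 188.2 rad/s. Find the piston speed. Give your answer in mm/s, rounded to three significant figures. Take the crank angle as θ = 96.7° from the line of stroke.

13100

ω = 188.2 rad/s
For an in-line slider-crank, x = r cosθ + √(L² − r² sin²θ), so v = −rω sinθ·[1 + r cosθ/√(L² − r² sin²θ)].
With r = 0.0732 m, L = 0.2186 m, θ = 96.7°: √(L² − r² sin²θ) = 0.20616 m.
v = −0.0732·188.2·0.99317·[1 + 0.0732·-0.11667/0.20616] = -13.115 m/s.
|v| = 13.115 m/s = 13115 mm/s.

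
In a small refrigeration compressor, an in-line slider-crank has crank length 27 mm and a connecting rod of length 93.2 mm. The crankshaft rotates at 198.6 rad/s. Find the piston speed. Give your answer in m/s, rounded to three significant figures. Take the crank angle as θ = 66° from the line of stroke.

5.50

ω = 198.6 rad/s
For an in-line slider-crank, x = r cosθ + √(L² − r² sin²θ), so v = −rω sinθ·[1 + r cosθ/√(L² − r² sin²θ)].
With r = 0.027 m, L = 0.0932 m, θ = 66°: √(L² − r² sin²θ) = 0.089877 m.
v = −0.027·198.6·0.91355·[1 + 0.027·0.40674/0.089877] = -5.4972 m/s.
|v| = 5.4972 m/s.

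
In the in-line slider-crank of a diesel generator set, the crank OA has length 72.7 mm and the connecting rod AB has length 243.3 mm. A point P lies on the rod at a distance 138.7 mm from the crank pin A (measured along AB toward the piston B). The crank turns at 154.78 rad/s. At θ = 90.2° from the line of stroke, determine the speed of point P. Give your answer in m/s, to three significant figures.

ω = 154.8 rad/s.  Crank-pin speed |V_A| = rω = 11.253 m/s, perpendicular to OA.
Rod angle: sinφ = −(r/L) sinθ ⇒ φ = -17.386°; ω_rod = −rω cosθ/√(L²−r²sin²θ) = +0.16917 rad/s.
V_P = V_A + ω_rod × AP, with AP = 0.1387 m along the rod.
Components: V_Px = −rω sinθ − a·ω_rod·sinφ = -11.245 m/s;  V_Py = rω cosθ + a·ω_rod·cosφ = -0.016887 m/s.
|V_P| = √(V_Px² + V_Py²) = 11.245 m/s.

11.2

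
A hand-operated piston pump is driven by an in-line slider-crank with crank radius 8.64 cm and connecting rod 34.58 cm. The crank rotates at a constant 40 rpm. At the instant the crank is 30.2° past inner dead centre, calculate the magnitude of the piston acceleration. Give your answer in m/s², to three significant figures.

1.50

ω = 2π·40/60 = 4.189 rad/s
x(θ) = r cosθ + √(L² − r² sin²θ); with ω constant, a = ω²·d²x/dθ².
d²x/dθ² = −r cosθ − r²(cos2θ)/√u − r⁴ sin²2θ/(4u^{3/2}),  u = L² − r² sin²θ = 0.117689 m².
Substituting r = 0.0864 m, L = 0.3458 m, θ = 30.2°: d²x/dθ² = -0.085682 m.
a = ω²·d²x/dθ² = (4.189)²·(-0.085682) = -1.5034 m/s²;  |a| = 1.5034 m/s².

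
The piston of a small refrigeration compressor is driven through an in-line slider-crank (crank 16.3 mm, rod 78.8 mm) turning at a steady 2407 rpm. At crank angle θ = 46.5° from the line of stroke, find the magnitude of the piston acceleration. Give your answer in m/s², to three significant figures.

ω = 2π·2407/60 = 252.1 rad/s
x(θ) = r cosθ + √(L² − r² sin²θ); with ω constant, a = ω²·d²x/dθ².
d²x/dθ² = −r cosθ − r²(cos2θ)/√u − r⁴ sin²2θ/(4u^{3/2}),  u = L² − r² sin²θ = 0.00606964 m².
Substituting r = 0.0163 m, L = 0.0788 m, θ = 46.5°: d²x/dθ² = -0.011079 m.
a = ω²·d²x/dθ² = (252.1)²·(-0.011079) = -703.89 m/s²;  |a| = 703.89 m/s².

704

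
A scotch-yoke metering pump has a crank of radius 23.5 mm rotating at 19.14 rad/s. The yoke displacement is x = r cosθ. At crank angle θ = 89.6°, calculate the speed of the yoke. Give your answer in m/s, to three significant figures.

ω = 19.14 rad/s
x = r cosθ ⇒ ẋ = −rω sinθ.
|v| = rω|sinθ| = 0.0235·19.14·|sin 89.6°| = 0.44978 m/s.

0.450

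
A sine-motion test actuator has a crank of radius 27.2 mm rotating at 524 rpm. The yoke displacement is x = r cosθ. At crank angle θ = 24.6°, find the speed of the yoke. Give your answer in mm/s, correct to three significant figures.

ω = 54.87 rad/s (from 524 rpm).
x = r cosθ ⇒ ẋ = −rω sinθ.
|v| = rω|sinθ| = 0.0272·54.87·|sin 24.6°| = 0.62132 m/s = 621.32 mm/s.

621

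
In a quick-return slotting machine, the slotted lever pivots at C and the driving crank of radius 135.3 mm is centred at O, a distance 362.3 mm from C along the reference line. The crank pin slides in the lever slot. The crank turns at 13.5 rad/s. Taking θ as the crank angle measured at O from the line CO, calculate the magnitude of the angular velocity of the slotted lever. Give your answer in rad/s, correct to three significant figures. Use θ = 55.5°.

3.03

ω = 13.5 rad/s
Crank pin A relative to C: A = (d + r cosθ, r sinθ); lever angle φ = atan2(r sinθ, d + r cosθ).
Differentiating tanφ: φ̇ = rω(d cosθ + r)/(d² + r² + 2dr cosθ).
d² + r² + 2dr cosθ = |CA|² = 0.205097 m²;  d cosθ + r = +0.34051 m.
|ω_lever| = |0.1353·13.5·+0.34051| / 0.205097 = 3.0325 rad/s.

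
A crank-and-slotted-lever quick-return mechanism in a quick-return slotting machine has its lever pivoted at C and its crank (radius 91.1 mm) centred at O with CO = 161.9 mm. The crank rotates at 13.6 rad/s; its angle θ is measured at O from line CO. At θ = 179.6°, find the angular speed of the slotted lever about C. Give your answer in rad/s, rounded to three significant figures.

ω = 13.6 rad/s
Crank pin A relative to C: A = (d + r cosθ, r sinθ); lever angle φ = atan2(r sinθ, d + r cosθ).
Differentiating tanφ: φ̇ = rω(d cosθ + r)/(d² + r² + 2dr cosθ).
d² + r² + 2dr cosθ = |CA|² = 0.00501336 m²;  d cosθ + r = -0.070796 m.
|ω_lever| = |0.0911·13.6·-0.070796| / 0.00501336 = 17.496 rad/s.

17.5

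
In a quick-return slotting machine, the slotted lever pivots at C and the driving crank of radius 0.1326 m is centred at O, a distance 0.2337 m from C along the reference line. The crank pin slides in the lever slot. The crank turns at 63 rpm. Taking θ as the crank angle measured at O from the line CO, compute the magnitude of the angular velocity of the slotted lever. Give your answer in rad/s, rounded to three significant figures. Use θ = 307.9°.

2.19

ω = 6.597 rad/s (from 63 rpm).
Crank pin A relative to C: A = (d + r cosθ, r sinθ); lever angle φ = atan2(r sinθ, d + r cosθ).
Differentiating tanφ: φ̇ = rω(d cosθ + r)/(d² + r² + 2dr cosθ).
d² + r² + 2dr cosθ = |CA|² = 0.11027 m²;  d cosθ + r = +0.27616 m.
|ω_lever| = |0.1326·6.597·+0.27616| / 0.11027 = 2.1909 rad/s.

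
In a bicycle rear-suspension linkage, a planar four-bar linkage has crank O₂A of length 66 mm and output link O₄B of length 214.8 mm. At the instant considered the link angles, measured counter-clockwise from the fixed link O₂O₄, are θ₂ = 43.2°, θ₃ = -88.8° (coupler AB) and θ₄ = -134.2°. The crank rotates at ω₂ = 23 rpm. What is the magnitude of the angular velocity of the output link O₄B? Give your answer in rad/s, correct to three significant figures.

0.772

ω₂ = 2.409 rad/s (from 23 rpm).
Differentiating the loop-closure r₂e^{iθ₂}+r₃e^{iθ₃}=r₁+r₄e^{iθ₄} gives r₂ω₂e^{iθ₂}+r₃ω₃e^{iθ₃}=r₄ω₄e^{iθ₄}.
Eliminating the other unknown: ω₄ = r₂ω₂ sin(θ₂−θ₃) / [r₄ sin(θ₄−θ₃)].
Numerator sine = +0.74314; denominator sine = -0.71203.
Result = 0.066·2.409·(+0.74314) / (0.2148·(-0.71203)) = -0.7724 rad/s; magnitude 0.7724 rad/s.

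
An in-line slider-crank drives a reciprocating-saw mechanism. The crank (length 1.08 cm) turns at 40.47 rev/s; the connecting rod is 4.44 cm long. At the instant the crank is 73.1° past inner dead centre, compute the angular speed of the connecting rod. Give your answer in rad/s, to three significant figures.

18.5

ω = 254.3 rad/s (converted from 40.47 rev/s).
The rod makes angle φ with the slider axis where L sinφ = r sinθ; differentiating, L cosφ·φ̇ = r ω cosθ.
L cosφ = √(L² − r² sin²θ) = 0.043181 m.
|ω_rod| = r ω |cosθ| / √(L² − r² sin²θ) = 0.0108·254.3·0.29070/0.043181 = 18.488 rad/s.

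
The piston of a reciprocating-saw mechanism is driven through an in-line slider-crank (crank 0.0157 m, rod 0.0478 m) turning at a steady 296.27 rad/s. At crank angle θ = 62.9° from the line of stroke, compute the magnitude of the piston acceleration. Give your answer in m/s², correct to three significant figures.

360

ω = 296.3 rad/s
x(θ) = r cosθ + √(L² − r² sin²θ); with ω constant, a = ω²·d²x/dθ².
d²x/dθ² = −r cosθ − r²(cos2θ)/√u − r⁴ sin²2θ/(4u^{3/2}),  u = L² − r² sin²θ = 0.0020895 m².
Substituting r = 0.0157 m, L = 0.0478 m, θ = 62.9°: d²x/dθ² = -0.0041024 m.
a = ω²·d²x/dθ² = (296.3)²·(-0.0041024) = -360.09 m/s²;  |a| = 360.09 m/s².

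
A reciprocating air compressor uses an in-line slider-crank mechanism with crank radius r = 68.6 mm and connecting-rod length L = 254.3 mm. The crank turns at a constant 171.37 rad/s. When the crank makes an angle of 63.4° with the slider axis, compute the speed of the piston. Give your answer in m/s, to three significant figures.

11.8

ω = 171.4 rad/s
For an in-line slider-crank, x = r cosθ + √(L² − r² sin²θ), so v = −rω sinθ·[1 + r cosθ/√(L² − r² sin²θ)].
With r = 0.0686 m, L = 0.2543 m, θ = 63.4°: √(L² − r² sin²θ) = 0.24679 m.
v = −0.0686·171.4·0.89415·[1 + 0.0686·0.44776/0.24679] = -11.82 m/s.
|v| = 11.82 m/s.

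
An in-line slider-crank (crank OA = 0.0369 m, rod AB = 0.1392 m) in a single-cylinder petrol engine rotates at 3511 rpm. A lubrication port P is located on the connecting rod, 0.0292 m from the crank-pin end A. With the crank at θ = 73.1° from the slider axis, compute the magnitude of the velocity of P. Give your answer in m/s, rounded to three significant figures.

13.6

ω = 367.7 rad/s.  Crank-pin speed |V_A| = rω = 13.567 m/s, perpendicular to OA.
Rod angle: sinφ = −(r/L) sinθ ⇒ φ = -14.693°; ω_rod = −rω cosθ/√(L²−r²sin²θ) = -29.291 rad/s.
V_P = V_A + ω_rod × AP, with AP = 0.0292 m along the rod.
Components: V_Px = −rω sinθ − a·ω_rod·sinφ = -13.198 m/s;  V_Py = rω cosθ + a·ω_rod·cosφ = +3.1166 m/s.
|V_P| = √(V_Px² + V_Py²) = 13.561 m/s.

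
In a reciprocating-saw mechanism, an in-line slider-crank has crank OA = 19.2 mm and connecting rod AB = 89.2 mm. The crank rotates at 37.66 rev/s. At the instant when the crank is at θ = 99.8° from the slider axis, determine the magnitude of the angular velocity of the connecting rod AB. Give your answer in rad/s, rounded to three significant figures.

8.87

ω = 236.6 rad/s (converted from 37.66 rev/s).
The rod makes angle φ with the slider axis where L sinφ = r sinθ; differentiating, L cosφ·φ̇ = r ω cosθ.
L cosφ = √(L² − r² sin²θ) = 0.08717 m.
|ω_rod| = r ω |cosθ| / √(L² − r² sin²θ) = 0.0192·236.6·0.17021/0.08717 = 8.8711 rad/s.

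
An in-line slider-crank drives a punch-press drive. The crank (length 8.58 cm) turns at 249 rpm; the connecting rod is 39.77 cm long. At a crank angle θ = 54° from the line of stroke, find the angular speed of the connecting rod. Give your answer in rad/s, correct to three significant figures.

ω = 26.08 rad/s (converted from 249 rpm).
The rod makes angle φ with the slider axis where L sinφ = r sinθ; differentiating, L cosφ·φ̇ = r ω cosθ.
L cosφ = √(L² − r² sin²θ) = 0.3916 m.
|ω_rod| = r ω |cosθ| / √(L² − r² sin²θ) = 0.0858·26.08·0.58779/0.3916 = 3.3581 rad/s.

3.36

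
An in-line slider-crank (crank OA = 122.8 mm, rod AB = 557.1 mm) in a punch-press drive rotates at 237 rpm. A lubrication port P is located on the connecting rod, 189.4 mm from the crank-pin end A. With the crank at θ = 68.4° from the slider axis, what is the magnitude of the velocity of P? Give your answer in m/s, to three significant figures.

ω = 24.82 rad/s.  Crank-pin speed |V_A| = rω = 3.0477 m/s, perpendicular to OA.
Rod angle: sinφ = −(r/L) sinθ ⇒ φ = -11.826°; ω_rod = −rω cosθ/√(L²−r²sin²θ) = -2.0576 rad/s.
V_P = V_A + ω_rod × AP, with AP = 0.1894 m along the rod.
Components: V_Px = −rω sinθ − a·ω_rod·sinφ = -2.9136 m/s;  V_Py = rω cosθ + a·ω_rod·cosφ = +0.74051 m/s.
|V_P| = √(V_Px² + V_Py²) = 3.0062 m/s.

3.01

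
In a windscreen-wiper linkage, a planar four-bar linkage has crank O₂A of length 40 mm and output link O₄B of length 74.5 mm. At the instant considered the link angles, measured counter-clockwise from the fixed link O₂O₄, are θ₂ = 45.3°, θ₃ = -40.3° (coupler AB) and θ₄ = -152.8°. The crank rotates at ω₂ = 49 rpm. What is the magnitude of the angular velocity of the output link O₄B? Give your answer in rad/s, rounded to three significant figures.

2.97

ω₂ = 5.131 rad/s (from 49 rpm).
Differentiating the loop-closure r₂e^{iθ₂}+r₃e^{iθ₃}=r₁+r₄e^{iθ₄} gives r₂ω₂e^{iθ₂}+r₃ω₃e^{iθ₃}=r₄ω₄e^{iθ₄}.
Eliminating the other unknown: ω₄ = r₂ω₂ sin(θ₂−θ₃) / [r₄ sin(θ₄−θ₃)].
Numerator sine = +0.99705; denominator sine = -0.92388.
Result = 0.04·5.131·(+0.99705) / (0.0745·(-0.92388)) = -2.9732 rad/s; magnitude 2.9732 rad/s.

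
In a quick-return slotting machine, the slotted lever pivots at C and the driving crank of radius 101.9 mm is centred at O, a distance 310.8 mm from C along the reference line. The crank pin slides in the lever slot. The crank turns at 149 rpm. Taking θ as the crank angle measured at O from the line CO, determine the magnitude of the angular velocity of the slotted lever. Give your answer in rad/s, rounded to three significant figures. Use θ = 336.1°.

3.72

ω = 15.6 rad/s (from 149 rpm).
Crank pin A relative to C: A = (d + r cosθ, r sinθ); lever angle φ = atan2(r sinθ, d + r cosθ).
Differentiating tanφ: φ̇ = rω(d cosθ + r)/(d² + r² + 2dr cosθ).
d² + r² + 2dr cosθ = |CA|² = 0.16489 m²;  d cosθ + r = +0.38605 m.
|ω_lever| = |0.1019·15.6·+0.38605| / 0.16489 = 3.7225 rad/s.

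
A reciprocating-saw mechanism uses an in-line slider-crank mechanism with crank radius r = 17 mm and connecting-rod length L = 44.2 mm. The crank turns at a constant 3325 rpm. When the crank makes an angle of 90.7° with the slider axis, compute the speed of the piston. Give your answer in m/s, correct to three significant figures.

ω = 2π·3325/60 = 348.2 rad/s
For an in-line slider-crank, x = r cosθ + √(L² − r² sin²θ), so v = −rω sinθ·[1 + r cosθ/√(L² − r² sin²θ)].
With r = 0.017 m, L = 0.0442 m, θ = 90.7°: √(L² − r² sin²θ) = 0.040801 m.
v = −0.017·348.2·0.99993·[1 + 0.017·-0.01222/0.040801] = -5.8887 m/s.
|v| = 5.8887 m/s.

5.89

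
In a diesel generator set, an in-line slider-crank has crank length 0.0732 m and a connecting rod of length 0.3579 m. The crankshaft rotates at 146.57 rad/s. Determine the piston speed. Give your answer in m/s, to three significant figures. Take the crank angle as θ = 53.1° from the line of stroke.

9.65

ω = 146.6 rad/s
For an in-line slider-crank, x = r cosθ + √(L² − r² sin²θ), so v = −rω sinθ·[1 + r cosθ/√(L² − r² sin²θ)].
With r = 0.0732 m, L = 0.3579 m, θ = 53.1°: √(L² − r² sin²θ) = 0.35308 m.
v = −0.0732·146.6·0.79968·[1 + 0.0732·0.60042/0.35308] = -9.6477 m/s.
|v| = 9.6477 m/s.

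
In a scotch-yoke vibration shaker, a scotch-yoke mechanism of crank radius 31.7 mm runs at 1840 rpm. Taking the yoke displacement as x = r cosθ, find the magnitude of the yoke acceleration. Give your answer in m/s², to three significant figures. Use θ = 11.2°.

1150

ω = 192.7 rad/s (from 1840 rpm).
x = r cosθ ⇒ ẍ = −rω² cosθ (ω constant).
|a| = rω²|cosθ| = 0.0317·(192.7)²·|cos 11.2°| = 1154.5 m/s².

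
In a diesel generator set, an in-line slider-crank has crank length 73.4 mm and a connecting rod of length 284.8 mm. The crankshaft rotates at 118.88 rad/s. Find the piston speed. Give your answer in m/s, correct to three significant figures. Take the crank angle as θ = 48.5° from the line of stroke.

7.67

ω = 118.9 rad/s
For an in-line slider-crank, x = r cosθ + √(L² − r² sin²θ), so v = −rω sinθ·[1 + r cosθ/√(L² − r² sin²θ)].
With r = 0.0734 m, L = 0.2848 m, θ = 48.5°: √(L² − r² sin²θ) = 0.27944 m.
v = −0.0734·118.9·0.74896·[1 + 0.0734·0.66262/0.27944] = -7.6727 m/s.
|v| = 7.6727 m/s.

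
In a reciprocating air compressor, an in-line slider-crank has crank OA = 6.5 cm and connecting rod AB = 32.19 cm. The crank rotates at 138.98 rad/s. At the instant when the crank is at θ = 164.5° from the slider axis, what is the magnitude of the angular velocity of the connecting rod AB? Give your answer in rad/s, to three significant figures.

ω = 139 rad/s
The rod makes angle φ with the slider axis where L sinφ = r sinθ; differentiating, L cosφ·φ̇ = r ω cosθ.
L cosφ = √(L² − r² sin²θ) = 0.32143 m.
|ω_rod| = r ω |cosθ| / √(L² − r² sin²θ) = 0.065·139·0.96363/0.32143 = 27.082 rad/s.

27.1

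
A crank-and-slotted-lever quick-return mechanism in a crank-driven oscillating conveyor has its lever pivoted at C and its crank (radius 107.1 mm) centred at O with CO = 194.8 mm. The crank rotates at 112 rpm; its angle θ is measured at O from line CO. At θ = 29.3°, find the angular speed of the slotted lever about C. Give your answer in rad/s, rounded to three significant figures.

4.05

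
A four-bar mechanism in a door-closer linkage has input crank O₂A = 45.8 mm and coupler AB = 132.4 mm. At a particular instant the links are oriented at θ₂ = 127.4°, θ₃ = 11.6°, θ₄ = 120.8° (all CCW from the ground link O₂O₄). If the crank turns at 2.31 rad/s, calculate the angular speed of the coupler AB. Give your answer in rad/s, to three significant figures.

ω₂ = 2.31 rad/s
Differentiating the loop-closure r₂e^{iθ₂}+r₃e^{iθ₃}=r₁+r₄e^{iθ₄} gives r₂ω₂e^{iθ₂}+r₃ω₃e^{iθ₃}=r₄ω₄e^{iθ₄}.
Eliminating the other unknown: ω₃ = r₂ω₂ sin(θ₄−θ₂) / [r₃ sin(θ₃−θ₄)].
Numerator sine = -0.11494; denominator sine = -0.94438.
Result = 0.0458·2.31·(-0.11494) / (0.1324·(-0.94438)) = +0.097253 rad/s; magnitude 0.097253 rad/s.

0.0973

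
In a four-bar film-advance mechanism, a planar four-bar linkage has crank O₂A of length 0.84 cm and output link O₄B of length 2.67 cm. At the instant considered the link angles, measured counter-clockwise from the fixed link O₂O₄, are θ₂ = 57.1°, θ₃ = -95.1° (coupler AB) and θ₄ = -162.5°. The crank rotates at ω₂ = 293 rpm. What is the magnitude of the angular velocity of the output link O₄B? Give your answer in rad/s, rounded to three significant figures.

ω₂ = 30.68 rad/s (from 293 rpm).
Differentiating the loop-closure r₂e^{iθ₂}+r₃e^{iθ₃}=r₁+r₄e^{iθ₄} gives r₂ω₂e^{iθ₂}+r₃ω₃e^{iθ₃}=r₄ω₄e^{iθ₄}.
Eliminating the other unknown: ω₄ = r₂ω₂ sin(θ₂−θ₃) / [r₄ sin(θ₄−θ₃)].
Numerator sine = +0.46639; denominator sine = -0.92321.
Result = 0.0084·30.68·(+0.46639) / (0.0267·(-0.92321)) = -4.8765 rad/s; magnitude 4.8765 rad/s.

4.88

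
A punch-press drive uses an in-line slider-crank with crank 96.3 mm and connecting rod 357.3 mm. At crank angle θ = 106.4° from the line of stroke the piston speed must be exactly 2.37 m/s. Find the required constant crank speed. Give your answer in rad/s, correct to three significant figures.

For an in-line slider-crank, |v_piston| = rω|sinθ|·[1 + r cosθ/√(L² − r² sin²θ)].
With r = 0.0963 m, L = 0.3573 m, θ = 106.4°: the bracketed kinematic factor |dx/dθ| = 0.085104 m.
ω = v/|dx/dθ| = 2.37/0.085104 = 27.848 rad/s.

27.8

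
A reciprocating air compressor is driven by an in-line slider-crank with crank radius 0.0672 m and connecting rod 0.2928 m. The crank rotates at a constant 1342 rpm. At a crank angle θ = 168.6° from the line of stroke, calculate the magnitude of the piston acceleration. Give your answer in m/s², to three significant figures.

1020

ω = 2π·1342/60 = 140.5 rad/s
x(θ) = r cosθ + √(L² − r² sin²θ); with ω constant, a = ω²·d²x/dθ².
d²x/dθ² = −r cosθ − r²(cos2θ)/√u − r⁴ sin²2θ/(4u^{3/2}),  u = L² − r² sin²θ = 0.0855554 m².
Substituting r = 0.0672 m, L = 0.2928 m, θ = 168.6°: d²x/dθ² = +0.051611 m.
a = ω²·d²x/dθ² = (140.5)²·(+0.051611) = +1019.3 m/s²;  |a| = 1019.3 m/s².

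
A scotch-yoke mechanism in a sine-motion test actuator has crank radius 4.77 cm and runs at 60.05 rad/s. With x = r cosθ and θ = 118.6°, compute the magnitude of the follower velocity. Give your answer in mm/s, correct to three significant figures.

2510

ω = 60.05 rad/s
x = r cosθ ⇒ ẋ = −rω sinθ.
|v| = rω|sinθ| = 0.0477·60.05·|sin 118.6°| = 2.5149 m/s = 2514.9 mm/s.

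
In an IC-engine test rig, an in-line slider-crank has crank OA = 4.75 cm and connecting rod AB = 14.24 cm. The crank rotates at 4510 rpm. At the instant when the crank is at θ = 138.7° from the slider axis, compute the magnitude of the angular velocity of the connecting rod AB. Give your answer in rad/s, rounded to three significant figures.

121

ω = 472.3 rad/s (converted from 4510 rpm).
The rod makes angle φ with the slider axis where L sinφ = r sinθ; differentiating, L cosφ·φ̇ = r ω cosθ.
L cosφ = √(L² − r² sin²θ) = 0.13891 m.
|ω_rod| = r ω |cosθ| / √(L² − r² sin²θ) = 0.0475·472.3·0.75126/0.13891 = 121.33 rad/s.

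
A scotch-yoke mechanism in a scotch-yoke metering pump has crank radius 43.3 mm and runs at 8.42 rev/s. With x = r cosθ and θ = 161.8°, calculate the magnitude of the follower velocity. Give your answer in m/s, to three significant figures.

0.715

ω = 52.9 rad/s (from 8.42 rev/s).
x = r cosθ ⇒ ẋ = −rω sinθ.
|v| = rω|sinθ| = 0.0433·52.9·|sin 161.8°| = 0.71548 m/s.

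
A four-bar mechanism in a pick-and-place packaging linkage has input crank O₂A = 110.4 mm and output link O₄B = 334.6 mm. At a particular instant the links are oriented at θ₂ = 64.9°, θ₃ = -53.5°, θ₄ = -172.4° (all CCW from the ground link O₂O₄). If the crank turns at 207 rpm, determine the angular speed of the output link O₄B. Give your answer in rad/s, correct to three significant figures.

7.19

ω₂ = 21.68 rad/s (from 207 rpm).
Differentiating the loop-closure r₂e^{iθ₂}+r₃e^{iθ₃}=r₁+r₄e^{iθ₄} gives r₂ω₂e^{iθ₂}+r₃ω₃e^{iθ₃}=r₄ω₄e^{iθ₄}.
Eliminating the other unknown: ω₄ = r₂ω₂ sin(θ₂−θ₃) / [r₄ sin(θ₄−θ₃)].
Numerator sine = +0.87965; denominator sine = -0.87546.
Result = 0.1104·21.68·(+0.87965) / (0.3346·(-0.87546)) = -7.1864 rad/s; magnitude 7.1864 rad/s.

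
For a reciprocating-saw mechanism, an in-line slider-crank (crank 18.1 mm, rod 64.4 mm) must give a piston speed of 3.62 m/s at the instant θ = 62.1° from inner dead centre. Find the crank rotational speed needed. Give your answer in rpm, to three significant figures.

1900

For an in-line slider-crank, |v_piston| = rω|sinθ|·[1 + r cosθ/√(L² − r² sin²θ)].
With r = 0.0181 m, L = 0.0644 m, θ = 62.1°: the bracketed kinematic factor |dx/dθ| = 0.018168 m.
ω = v/|dx/dθ| = 3.62/0.018168 = 199.25 rad/s.
N = 60ω/(2π) = 1902.7 rpm.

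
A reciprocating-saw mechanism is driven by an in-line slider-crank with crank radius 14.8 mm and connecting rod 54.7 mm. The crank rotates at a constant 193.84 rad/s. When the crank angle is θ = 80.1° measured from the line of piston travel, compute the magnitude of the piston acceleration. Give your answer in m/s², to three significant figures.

50.9

ω = 193.8 rad/s
x(θ) = r cosθ + √(L² − r² sin²θ); with ω constant, a = ω²·d²x/dθ².
d²x/dθ² = −r cosθ − r²(cos2θ)/√u − r⁴ sin²2θ/(4u^{3/2}),  u = L² − r² sin²θ = 0.00277952 m².
Substituting r = 0.0148 m, L = 0.0547 m, θ = 80.1°: d²x/dθ² = +0.0013551 m.
a = ω²·d²x/dθ² = (193.8)²·(+0.0013551) = +50.917 m/s²;  |a| = 50.917 m/s².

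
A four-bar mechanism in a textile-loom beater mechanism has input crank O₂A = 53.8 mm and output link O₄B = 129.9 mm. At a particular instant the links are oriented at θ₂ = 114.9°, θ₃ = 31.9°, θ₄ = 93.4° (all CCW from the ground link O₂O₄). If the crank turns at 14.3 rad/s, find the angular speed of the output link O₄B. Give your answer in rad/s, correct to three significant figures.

6.69

ω₂ = 14.3 rad/s
Differentiating the loop-closure r₂e^{iθ₂}+r₃e^{iθ₃}=r₁+r₄e^{iθ₄} gives r₂ω₂e^{iθ₂}+r₃ω₃e^{iθ₃}=r₄ω₄e^{iθ₄}.
Eliminating the other unknown: ω₄ = r₂ω₂ sin(θ₂−θ₃) / [r₄ sin(θ₄−θ₃)].
Numerator sine = +0.99255; denominator sine = +0.87882.
Result = 0.0538·14.3·(+0.99255) / (0.1299·(+0.87882)) = +6.689 rad/s; magnitude 6.689 rad/s.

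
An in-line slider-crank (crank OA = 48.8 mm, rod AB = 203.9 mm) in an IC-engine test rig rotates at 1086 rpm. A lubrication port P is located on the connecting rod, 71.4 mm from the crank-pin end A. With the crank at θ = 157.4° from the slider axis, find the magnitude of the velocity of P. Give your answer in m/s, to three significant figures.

3.87

ω = 113.7 rad/s.  Crank-pin speed |V_A| = rω = 5.5498 m/s, perpendicular to OA.
Rod angle: sinφ = −(r/L) sinθ ⇒ φ = -5.277°; ω_rod = −rω cosθ/√(L²−r²sin²θ) = +25.235 rad/s.
V_P = V_A + ω_rod × AP, with AP = 0.0714 m along the rod.
Components: V_Px = −rω sinθ − a·ω_rod·sinφ = -1.967 m/s;  V_Py = rω cosθ + a·ω_rod·cosφ = -3.3295 m/s.
|V_P| = √(V_Px² + V_Py²) = 3.8671 m/s.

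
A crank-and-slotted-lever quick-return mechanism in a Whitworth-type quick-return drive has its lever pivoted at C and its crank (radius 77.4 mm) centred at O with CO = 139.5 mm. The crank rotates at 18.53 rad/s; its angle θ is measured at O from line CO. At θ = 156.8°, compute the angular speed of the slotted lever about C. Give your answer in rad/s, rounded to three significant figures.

ω = 18.53 rad/s
Crank pin A relative to C: A = (d + r cosθ, r sinθ); lever angle φ = atan2(r sinθ, d + r cosθ).
Differentiating tanφ: φ̇ = rω(d cosθ + r)/(d² + r² + 2dr cosθ).
d² + r² + 2dr cosθ = |CA|² = 0.00560265 m²;  d cosθ + r = -0.050819 m.
|ω_lever| = |0.0774·18.53·-0.050819| / 0.00560265 = 13.009 rad/s.

13.0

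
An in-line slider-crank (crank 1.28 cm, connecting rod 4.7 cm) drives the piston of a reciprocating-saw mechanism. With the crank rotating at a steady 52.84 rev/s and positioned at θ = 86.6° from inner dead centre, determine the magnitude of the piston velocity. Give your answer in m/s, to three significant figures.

4.31

ω = 2π·52.8 = 332 rad/s
For an in-line slider-crank, x = r cosθ + √(L² − r² sin²θ), so v = −rω sinθ·[1 + r cosθ/√(L² − r² sin²θ)].
With r = 0.0128 m, L = 0.047 m, θ = 86.6°: √(L² − r² sin²θ) = 0.04523 m.
v = −0.0128·332·0.99824·[1 + 0.0128·0.05931/0.04523] = -4.3134 m/s.
|v| = 4.3134 m/s.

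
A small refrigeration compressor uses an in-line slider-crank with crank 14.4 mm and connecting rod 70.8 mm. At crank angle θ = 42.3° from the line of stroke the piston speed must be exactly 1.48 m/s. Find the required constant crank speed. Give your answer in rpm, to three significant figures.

For an in-line slider-crank, |v_piston| = rω|sinθ|·[1 + r cosθ/√(L² − r² sin²θ)].
With r = 0.0144 m, L = 0.0708 m, θ = 42.3°: the bracketed kinematic factor |dx/dθ| = 0.011163 m.
ω = v/|dx/dθ| = 1.48/0.011163 = 132.58 rad/s.
N = 60ω/(2π) = 1266 rpm.

1270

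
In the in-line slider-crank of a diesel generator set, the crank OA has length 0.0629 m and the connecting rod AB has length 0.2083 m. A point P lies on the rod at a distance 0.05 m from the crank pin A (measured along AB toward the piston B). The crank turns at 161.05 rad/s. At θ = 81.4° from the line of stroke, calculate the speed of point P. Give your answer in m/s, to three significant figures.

ω = 161.1 rad/s.  Crank-pin speed |V_A| = rω = 10.13 m/s, perpendicular to OA.
Rod angle: sinφ = −(r/L) sinθ ⇒ φ = -17.372°; ω_rod = −rω cosθ/√(L²−r²sin²θ) = -7.6198 rad/s.
V_P = V_A + ω_rod × AP, with AP = 0.05 m along the rod.
Components: V_Px = −rω sinθ − a·ω_rod·sinφ = -10.13 m/s;  V_Py = rω cosθ + a·ω_rod·cosφ = +1.1512 m/s.
|V_P| = √(V_Px² + V_Py²) = 10.195 m/s.

10.2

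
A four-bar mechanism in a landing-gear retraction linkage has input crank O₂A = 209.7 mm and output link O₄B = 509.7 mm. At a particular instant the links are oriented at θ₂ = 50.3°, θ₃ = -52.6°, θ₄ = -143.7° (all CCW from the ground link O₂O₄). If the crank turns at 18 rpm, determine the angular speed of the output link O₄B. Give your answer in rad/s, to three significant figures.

ω₂ = 1.885 rad/s (from 18 rpm).
Differentiating the loop-closure r₂e^{iθ₂}+r₃e^{iθ₃}=r₁+r₄e^{iθ₄} gives r₂ω₂e^{iθ₂}+r₃ω₃e^{iθ₃}=r₄ω₄e^{iθ₄}.
Eliminating the other unknown: ω₄ = r₂ω₂ sin(θ₂−θ₃) / [r₄ sin(θ₄−θ₃)].
Numerator sine = +0.97476; denominator sine = -0.99982.
Result = 0.2097·1.885·(+0.97476) / (0.5097·(-0.99982)) = -0.75607 rad/s; magnitude 0.75607 rad/s.

0.756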